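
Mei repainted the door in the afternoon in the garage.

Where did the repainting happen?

in the garage

'in the garage' marks the location of the repainting event.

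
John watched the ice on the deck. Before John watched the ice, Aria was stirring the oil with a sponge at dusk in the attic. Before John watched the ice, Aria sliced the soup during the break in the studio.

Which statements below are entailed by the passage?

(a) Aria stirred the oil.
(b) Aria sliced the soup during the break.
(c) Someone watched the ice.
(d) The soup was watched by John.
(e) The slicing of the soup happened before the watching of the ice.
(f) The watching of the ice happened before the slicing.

(a), (b), (c), (e)

(a) Entailed — 'stir' is an activity; 'was stirring' entails that some stirring happened, so 'stirred' holds.
(b) Entailed — this follows by dropping conjuncts from the slicing event's description.
(c) Entailed — dropping 'on the deck' and generalizing the agent leaves a sub-description the original still satisfies.
(d) Not entailed — John watched the ice, not the soup; the soup belongs to the slicing event.
(e) Entailed — the narrative places the slicing before the watching.
(f) Not entailed — the narrative places the slicing before the watching, not after.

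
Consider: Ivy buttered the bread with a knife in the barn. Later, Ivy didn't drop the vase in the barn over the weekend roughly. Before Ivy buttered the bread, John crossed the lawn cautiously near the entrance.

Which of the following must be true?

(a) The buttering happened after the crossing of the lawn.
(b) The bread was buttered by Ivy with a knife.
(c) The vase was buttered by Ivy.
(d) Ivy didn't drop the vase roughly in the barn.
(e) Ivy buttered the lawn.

(a), (b)

(a) Entailed — the narrative places the crossing before the buttering.
(b) Entailed — every conjunct here is already in the original buttering event.
(c) Not entailed — Ivy buttered the bread, not the vase; the vase belongs to the dropping event.
(d) Not entailed — dropping 'over the weekend' under negation is not valid — the original leaves open that Ivy dropped the vase some other way.
(e) Not entailed — Ivy buttered the bread, not the lawn; the lawn belongs to the crossing event.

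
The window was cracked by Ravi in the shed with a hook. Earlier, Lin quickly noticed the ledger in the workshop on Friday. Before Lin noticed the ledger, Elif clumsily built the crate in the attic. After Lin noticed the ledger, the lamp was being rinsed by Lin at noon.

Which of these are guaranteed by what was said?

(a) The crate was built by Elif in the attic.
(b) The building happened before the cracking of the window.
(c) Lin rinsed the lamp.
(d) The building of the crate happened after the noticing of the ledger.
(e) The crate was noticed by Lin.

(a) Entailed — every conjunct here is already in the original building event.
(b) Entailed — the narrative places the building before the cracking.
(c) Entailed — 'rinse' is an activity; 'was rinsing' entails that some rinsing happened, so 'rinsed' holds.
(d) Not entailed — the narrative places the building before the noticing, not after.
(e) Not entailed — Lin noticed the ledger, not the crate; the crate belongs to the building event.

(a), (b), (c)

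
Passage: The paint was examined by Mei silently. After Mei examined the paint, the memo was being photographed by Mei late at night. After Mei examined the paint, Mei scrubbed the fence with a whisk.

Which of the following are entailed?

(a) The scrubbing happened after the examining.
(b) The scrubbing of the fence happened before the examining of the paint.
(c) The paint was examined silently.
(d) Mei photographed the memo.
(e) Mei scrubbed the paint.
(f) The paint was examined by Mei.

(a) Entailed — the narrative places the examining before the scrubbing.
(b) Not entailed — the narrative places the examining before the scrubbing, not after.
(c) Entailed — this follows by dropping conjuncts from the examining event's description.
(d) Not entailed — 'was photographing' is progressive on an accomplishment; it does not entail the completed 'photographed'.
(e) Not entailed — Mei scrubbed the fence, not the paint; the paint belongs to the examining event.
(f) Entailed — this follows by dropping conjuncts from the examining event's description.

(a), (c), (f)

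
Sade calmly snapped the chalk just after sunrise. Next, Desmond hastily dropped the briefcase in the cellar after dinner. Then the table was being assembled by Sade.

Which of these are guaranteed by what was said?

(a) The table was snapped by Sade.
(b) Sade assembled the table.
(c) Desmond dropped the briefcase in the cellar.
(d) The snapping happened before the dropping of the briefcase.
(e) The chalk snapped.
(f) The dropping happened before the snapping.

(c), (d), (e)

(a) Not entailed — Sade snapped the chalk, not the table; the table belongs to the assembling event.
(b) Not entailed — 'was assembling' is progressive on an accomplishment; it does not entail the completed 'assembled'.
(c) Entailed — the original entails any weakening of itself; this just drops 'after dinner', 'hastily'.
(d) Entailed — the narrative places the snapping before the dropping.
(e) Entailed — 'Sade snapped the chalk' is causative; it entails the inchoative 'the chalk snapped'.
(f) Not entailed — the narrative places the snapping before the dropping, not after.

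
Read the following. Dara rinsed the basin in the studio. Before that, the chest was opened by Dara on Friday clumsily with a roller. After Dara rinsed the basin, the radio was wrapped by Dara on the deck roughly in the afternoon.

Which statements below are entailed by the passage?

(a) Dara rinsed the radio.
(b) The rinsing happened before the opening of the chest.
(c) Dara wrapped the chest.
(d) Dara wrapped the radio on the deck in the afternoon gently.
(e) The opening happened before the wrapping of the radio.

(a) Not entailed — Dara rinsed the basin, not the radio; the radio belongs to the wrapping event.
(b) Not entailed — the narrative places the opening before the rinsing, not after.
(c) Not entailed — Dara wrapped the radio, not the chest; the chest belongs to the opening event.
(d) Not entailed — 'gently' adds a manner not in (and inconsistent with) the original.
(e) Entailed — the narrative places the opening before the wrapping.

(e)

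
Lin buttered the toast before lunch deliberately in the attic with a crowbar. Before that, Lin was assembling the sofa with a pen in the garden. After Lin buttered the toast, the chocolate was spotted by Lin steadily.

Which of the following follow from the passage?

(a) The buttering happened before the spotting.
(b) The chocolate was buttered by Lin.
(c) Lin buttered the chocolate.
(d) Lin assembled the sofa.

(a) Entailed — the narrative places the buttering before the spotting.
(b) Not entailed — Lin buttered the toast, not the chocolate; the chocolate belongs to the spotting event.
(c) Not entailed — Lin buttered the toast, not the chocolate; the chocolate belongs to the spotting event.
(d) Not entailed — 'was assembling' is progressive on an accomplishment; it does not entail the completed 'assembled'.

(a)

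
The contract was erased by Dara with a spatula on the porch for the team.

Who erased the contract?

Dara

'Dara' marks the agent of the erasing event.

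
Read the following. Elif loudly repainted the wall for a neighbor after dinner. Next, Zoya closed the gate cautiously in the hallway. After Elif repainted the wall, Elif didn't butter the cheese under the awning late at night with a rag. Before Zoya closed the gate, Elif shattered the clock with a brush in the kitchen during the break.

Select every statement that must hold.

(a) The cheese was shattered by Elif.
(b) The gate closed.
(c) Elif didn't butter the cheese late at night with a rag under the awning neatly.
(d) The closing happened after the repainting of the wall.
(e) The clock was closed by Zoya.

(b), (c), (d)

(a) Not entailed — Elif shattered the clock, not the cheese; the cheese belongs to the buttering event.
(b) Entailed — 'Zoya closed the gate' is causative; it entails the inchoative 'the gate closed'.
(c) Entailed — under negation, adding a further restriction is entailed: if no such buttering event occurred, none occurred neatly either.
(d) Entailed — the narrative places the repainting before the closing.
(e) Not entailed — Zoya closed the gate, not the clock; the clock belongs to the shattering event.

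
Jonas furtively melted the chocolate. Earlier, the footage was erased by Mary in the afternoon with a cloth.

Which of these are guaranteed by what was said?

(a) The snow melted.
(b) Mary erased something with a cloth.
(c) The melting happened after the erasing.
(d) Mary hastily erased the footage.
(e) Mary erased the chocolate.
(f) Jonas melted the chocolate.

(b), (c), (f)

(a) Not entailed — the chocolate is what melted, not the snow.
(b) Entailed — every conjunct here is already in the original erasing event.
(c) Entailed — the narrative places the erasing before the melting.
(d) Not entailed — 'hastily' adds information not in the original event.
(e) Not entailed — Mary erased the footage, not the chocolate; the chocolate belongs to the melting event.
(f) Entailed — this follows by dropping conjuncts from the melting event's description.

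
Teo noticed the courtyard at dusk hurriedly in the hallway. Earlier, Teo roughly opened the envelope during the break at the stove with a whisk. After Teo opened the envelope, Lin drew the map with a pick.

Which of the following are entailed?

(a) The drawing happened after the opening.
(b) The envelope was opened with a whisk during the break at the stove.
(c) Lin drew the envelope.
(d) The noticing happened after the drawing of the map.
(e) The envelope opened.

(a) Entailed — the narrative places the opening before the drawing.
(b) Entailed — every conjunct here is already in the original opening event.
(c) Not entailed — Lin drew the map, not the envelope; the envelope belongs to the opening event.
(d) Not entailed — the narrative doesn't order the drawing relative to the noticing.
(e) Entailed — 'Teo opened the envelope' is causative; it entails the inchoative 'the envelope opened'.

(a), (b), (e)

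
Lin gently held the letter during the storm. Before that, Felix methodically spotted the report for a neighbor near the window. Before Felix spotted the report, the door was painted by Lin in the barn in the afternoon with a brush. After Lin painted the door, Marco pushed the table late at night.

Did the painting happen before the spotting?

yes

The narrative orders the painting before the spotting.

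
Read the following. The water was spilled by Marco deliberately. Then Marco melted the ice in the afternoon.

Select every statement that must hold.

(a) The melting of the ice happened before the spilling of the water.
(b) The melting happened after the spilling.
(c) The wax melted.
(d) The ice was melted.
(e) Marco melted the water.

(a) Not entailed — the narrative places the spilling before the melting, not after.
(b) Entailed — the narrative places the spilling before the melting.
(c) Not entailed — the ice is what melted, not the wax.
(d) Entailed — every conjunct here is already in the original melting event.
(e) Not entailed — Marco melted the ice, not the water; the water belongs to the spilling event.

(b), (d)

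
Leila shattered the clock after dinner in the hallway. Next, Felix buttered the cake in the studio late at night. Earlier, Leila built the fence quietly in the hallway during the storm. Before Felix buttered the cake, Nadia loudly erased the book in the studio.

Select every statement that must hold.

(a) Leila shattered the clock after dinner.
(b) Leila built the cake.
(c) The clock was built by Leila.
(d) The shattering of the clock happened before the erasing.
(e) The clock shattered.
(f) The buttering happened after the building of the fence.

(a) Entailed — dropping 'in the hallway' leaves a sub-description the original still satisfies.
(b) Not entailed — Leila built the fence, not the cake; the cake belongs to the buttering event.
(c) Not entailed — Leila built the fence, not the clock; the clock belongs to the shattering event.
(d) Not entailed — the narrative doesn't order the shattering relative to the erasing.
(e) Entailed — 'Leila shattered the clock' is causative; it entails the inchoative 'the clock shattered'.
(f) Entailed — the narrative places the building before the buttering.

(a), (e), (f)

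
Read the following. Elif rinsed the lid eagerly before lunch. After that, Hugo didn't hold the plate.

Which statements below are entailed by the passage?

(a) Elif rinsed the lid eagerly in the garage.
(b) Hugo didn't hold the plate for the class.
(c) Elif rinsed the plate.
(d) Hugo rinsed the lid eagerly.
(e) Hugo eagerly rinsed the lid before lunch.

(b)

(a) Not entailed — 'in the garage' adds information not in the original event.
(b) Entailed — under negation, adding a further restriction is entailed: if no such holding event occurred, none occurred for the class either.
(c) Not entailed — Elif rinsed the lid, not the plate; the plate belongs to the holding event.
(d) Not entailed — the passage has Elif rinsing the lid, not Hugo.
(e) Not entailed — the passage has Elif rinsing the lid, not Hugo.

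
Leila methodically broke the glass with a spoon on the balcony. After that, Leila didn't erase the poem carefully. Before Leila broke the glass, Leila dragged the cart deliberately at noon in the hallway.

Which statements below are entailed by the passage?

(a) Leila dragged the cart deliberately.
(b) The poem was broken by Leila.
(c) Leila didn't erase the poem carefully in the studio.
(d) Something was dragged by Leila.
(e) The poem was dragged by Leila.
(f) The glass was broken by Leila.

(a) Entailed — dropping 'at noon', 'in the hallway' leaves a sub-description the original still satisfies.
(b) Not entailed — Leila broke the glass, not the poem; the poem belongs to the erasing event.
(c) Entailed — under negation, adding a further restriction is entailed: if no such erasing event occurred, none occurred in the studio either.
(d) Entailed — dropping 'at noon', 'in the hallway', 'deliberately' and generalizing the patient leaves a sub-description the original still satisfies.
(e) Not entailed — Leila dragged the cart, not the poem; the poem belongs to the erasing event.
(f) Entailed — dropping 'on the balcony', 'methodically', 'with a spoon' leaves a sub-description the original still satisfies.

(a), (c), (d), (f)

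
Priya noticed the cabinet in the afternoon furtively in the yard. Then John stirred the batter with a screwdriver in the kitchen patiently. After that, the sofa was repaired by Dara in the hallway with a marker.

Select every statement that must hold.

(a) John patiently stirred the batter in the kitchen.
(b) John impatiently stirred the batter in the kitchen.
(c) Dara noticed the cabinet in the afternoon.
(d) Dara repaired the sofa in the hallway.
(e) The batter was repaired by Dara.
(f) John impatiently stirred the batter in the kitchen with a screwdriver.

(a), (d)

(a) Entailed — every conjunct here is already in the original stirring event.
(b) Not entailed — 'impatiently' adds a manner not in (and inconsistent with) the original.
(c) Not entailed — the passage has Priya noticing the cabinet, not Dara.
(d) Entailed — the original entails any weakening of itself; this just drops 'with a marker'.
(e) Not entailed — Dara repaired the sofa, not the batter; the batter belongs to the stirring event.
(f) Not entailed — 'impatiently' adds a manner not in (and inconsistent with) the original.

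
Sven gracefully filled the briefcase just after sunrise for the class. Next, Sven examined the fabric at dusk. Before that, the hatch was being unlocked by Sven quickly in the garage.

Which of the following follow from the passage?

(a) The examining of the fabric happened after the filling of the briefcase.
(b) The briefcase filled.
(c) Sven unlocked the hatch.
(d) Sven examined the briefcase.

(a), (b)

(a) Entailed — the narrative places the filling before the examining.
(b) Entailed — 'Sven filled the briefcase' is causative; it entails the inchoative 'the briefcase filled'.
(c) Not entailed — 'was unlocking' is progressive on an accomplishment; it does not entail the completed 'unlocked'.
(d) Not entailed — Sven examined the fabric, not the briefcase; the briefcase belongs to the filling event.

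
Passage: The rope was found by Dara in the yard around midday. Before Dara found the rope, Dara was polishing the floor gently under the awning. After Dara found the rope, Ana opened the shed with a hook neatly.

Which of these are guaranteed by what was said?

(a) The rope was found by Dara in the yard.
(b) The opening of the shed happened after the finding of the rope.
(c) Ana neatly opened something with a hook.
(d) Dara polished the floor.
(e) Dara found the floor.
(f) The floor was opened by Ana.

(a), (b), (c), (d)

(a) Entailed — every conjunct here is already in the original finding event.
(b) Entailed — the narrative places the finding before the opening.
(c) Entailed — the original entails any weakening of itself; this just generalizes the patient.
(d) Entailed — 'polish' is an activity; 'was polishing' entails that some polishing happened, so 'polished' holds.
(e) Not entailed — Dara found the rope, not the floor; the floor belongs to the polishing event.
(f) Not entailed — Ana opened the shed, not the floor; the floor belongs to the polishing event.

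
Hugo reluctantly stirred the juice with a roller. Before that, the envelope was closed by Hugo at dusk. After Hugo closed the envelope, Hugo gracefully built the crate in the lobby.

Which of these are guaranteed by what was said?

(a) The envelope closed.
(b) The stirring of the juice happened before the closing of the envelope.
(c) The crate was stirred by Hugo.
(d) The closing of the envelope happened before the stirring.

(a), (d)

(a) Entailed — 'Hugo closed the envelope' is causative; it entails the inchoative 'the envelope closed'.
(b) Not entailed — the narrative places the closing before the stirring, not after.
(c) Not entailed — Hugo stirred the juice, not the crate; the crate belongs to the building event.
(d) Entailed — the narrative places the closing before the stirring.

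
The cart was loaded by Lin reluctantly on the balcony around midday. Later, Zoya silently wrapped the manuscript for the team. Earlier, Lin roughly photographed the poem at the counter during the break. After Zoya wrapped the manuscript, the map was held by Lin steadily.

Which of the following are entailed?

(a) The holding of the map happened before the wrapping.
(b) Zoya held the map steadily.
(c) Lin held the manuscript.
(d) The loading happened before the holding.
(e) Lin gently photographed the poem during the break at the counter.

(d)

(a) Not entailed — the narrative places the wrapping before the holding, not after.
(b) Not entailed — the passage has Lin holding the map, not Zoya.
(c) Not entailed — Lin held the map, not the manuscript; the manuscript belongs to the wrapping event.
(d) Entailed — the narrative places the loading before the holding.
(e) Not entailed — 'gently' adds a manner not in (and inconsistent with) the original.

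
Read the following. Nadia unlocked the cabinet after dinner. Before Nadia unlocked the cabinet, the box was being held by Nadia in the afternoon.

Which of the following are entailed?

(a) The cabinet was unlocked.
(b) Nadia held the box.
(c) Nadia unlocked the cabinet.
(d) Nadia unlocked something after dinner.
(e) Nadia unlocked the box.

(a), (b), (c), (d)

(a) Entailed — this follows by dropping conjuncts from the unlocking event's description.
(b) Entailed — 'hold' is an activity; 'was holding' entails that some holding happened, so 'held' holds.
(c) Entailed — every conjunct here is already in the original unlocking event.
(d) Entailed — every conjunct here is already in the original unlocking event.
(e) Not entailed — Nadia unlocked the cabinet, not the box; the box belongs to the holding event.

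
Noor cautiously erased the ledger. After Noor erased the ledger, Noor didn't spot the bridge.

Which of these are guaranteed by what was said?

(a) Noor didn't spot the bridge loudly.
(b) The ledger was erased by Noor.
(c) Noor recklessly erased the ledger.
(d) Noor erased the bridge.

(a) Entailed — under negation, adding a further restriction is entailed: if no such spotting event occurred, none occurred loudly either.
(b) Entailed — dropping 'cautiously' leaves a sub-description the original still satisfies.
(c) Not entailed — 'recklessly' adds a manner not in (and inconsistent with) the original.
(d) Not entailed — Noor erased the ledger, not the bridge; the bridge belongs to the spotting event.

(a), (b)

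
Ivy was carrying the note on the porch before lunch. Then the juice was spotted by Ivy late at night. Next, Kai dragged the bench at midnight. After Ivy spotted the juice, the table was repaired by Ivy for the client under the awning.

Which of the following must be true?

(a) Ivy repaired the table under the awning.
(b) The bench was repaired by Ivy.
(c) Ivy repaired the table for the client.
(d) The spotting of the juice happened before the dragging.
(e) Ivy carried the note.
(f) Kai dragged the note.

(a), (c), (d), (e)

(a) Entailed — the original entails any weakening of itself; this just drops 'for the client'.
(b) Not entailed — Ivy repaired the table, not the bench; the bench belongs to the dragging event.
(c) Entailed — every conjunct here is already in the original repairing event.
(d) Entailed — the narrative places the spotting before the dragging.
(e) Entailed — 'carry' is an activity; 'was carrying' entails that some carrying happened, so 'carried' holds.
(f) Not entailed — Kai dragged the bench, not the note; the note belongs to the carrying event.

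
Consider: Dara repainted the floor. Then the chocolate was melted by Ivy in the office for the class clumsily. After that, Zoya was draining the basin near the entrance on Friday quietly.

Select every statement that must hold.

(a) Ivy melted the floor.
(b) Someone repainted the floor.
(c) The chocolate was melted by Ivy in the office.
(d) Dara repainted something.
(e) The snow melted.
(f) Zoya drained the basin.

(b), (c), (d)

(a) Not entailed — Ivy melted the chocolate, not the floor; the floor belongs to the repainting event.
(b) Entailed — every conjunct here is already in the original repainting event.
(c) Entailed — dropping 'for the class', 'clumsily' leaves a sub-description the original still satisfies.
(d) Entailed — this follows by dropping conjuncts from the repainting event's description.
(e) Not entailed — the chocolate is what melted, not the snow.
(f) Not entailed — 'was draining' is progressive on an accomplishment; it does not entail the completed 'drained'.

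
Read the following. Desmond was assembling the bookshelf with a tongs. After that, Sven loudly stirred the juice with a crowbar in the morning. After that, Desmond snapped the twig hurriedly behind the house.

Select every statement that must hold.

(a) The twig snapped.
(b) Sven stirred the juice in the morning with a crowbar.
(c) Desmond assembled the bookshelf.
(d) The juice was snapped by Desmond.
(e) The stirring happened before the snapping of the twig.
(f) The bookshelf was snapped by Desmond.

(a), (b), (e)

(a) Entailed — 'Desmond snapped the twig' is causative; it entails the inchoative 'the twig snapped'.
(b) Entailed — every conjunct here is already in the original stirring event.
(c) Not entailed — 'was assembling' is progressive on an accomplishment; it does not entail the completed 'assembled'.
(d) Not entailed — Desmond snapped the twig, not the juice; the juice belongs to the stirring event.
(e) Entailed — the narrative places the stirring before the snapping.
(f) Not entailed — Desmond snapped the twig, not the bookshelf; the bookshelf belongs to the assembling event.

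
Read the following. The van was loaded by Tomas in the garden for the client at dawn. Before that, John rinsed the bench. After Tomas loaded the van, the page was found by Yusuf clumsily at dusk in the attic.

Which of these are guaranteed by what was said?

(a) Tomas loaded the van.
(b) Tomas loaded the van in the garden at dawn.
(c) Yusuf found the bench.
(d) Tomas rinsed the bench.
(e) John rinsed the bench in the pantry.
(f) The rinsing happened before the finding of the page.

(a), (b), (f)

(a) Entailed — this follows by dropping conjuncts from the loading event's description.
(b) Entailed — this follows by dropping conjuncts from the loading event's description.
(c) Not entailed — Yusuf found the page, not the bench; the bench belongs to the rinsing event.
(d) Not entailed — the passage has John rinsing the bench, not Tomas.
(e) Not entailed — 'in the pantry' adds information not in the original event.
(f) Entailed — the narrative places the rinsing before the finding.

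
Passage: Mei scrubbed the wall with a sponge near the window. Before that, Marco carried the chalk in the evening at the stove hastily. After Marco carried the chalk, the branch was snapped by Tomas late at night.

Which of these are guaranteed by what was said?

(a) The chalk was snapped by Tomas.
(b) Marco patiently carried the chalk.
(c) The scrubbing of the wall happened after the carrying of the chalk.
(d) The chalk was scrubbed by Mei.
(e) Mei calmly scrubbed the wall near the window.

(c)

(a) Not entailed — Tomas snapped the branch, not the chalk; the chalk belongs to the carrying event.
(b) Not entailed — 'patiently' adds a manner not in (and inconsistent with) the original.
(c) Entailed — the narrative places the carrying before the scrubbing.
(d) Not entailed — Mei scrubbed the wall, not the chalk; the chalk belongs to the carrying event.
(e) Not entailed — 'calmly' adds information not in the original event.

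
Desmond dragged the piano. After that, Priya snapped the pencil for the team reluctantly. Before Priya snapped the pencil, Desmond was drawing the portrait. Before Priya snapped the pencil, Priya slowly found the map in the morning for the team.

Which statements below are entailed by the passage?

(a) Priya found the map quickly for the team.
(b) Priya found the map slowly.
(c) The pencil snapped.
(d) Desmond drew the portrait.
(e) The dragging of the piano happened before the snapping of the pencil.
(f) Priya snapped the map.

(a) Not entailed — 'quickly' adds a manner not in (and inconsistent with) the original.
(b) Entailed — this follows by dropping conjuncts from the finding event's description.
(c) Entailed — 'Priya snapped the pencil' is causative; it entails the inchoative 'the pencil snapped'.
(d) Not entailed — 'was drawing' is progressive on an accomplishment; it does not entail the completed 'drew'.
(e) Entailed — the narrative places the dragging before the snapping.
(f) Not entailed — Priya snapped the pencil, not the map; the map belongs to the finding event.

(b), (c), (e)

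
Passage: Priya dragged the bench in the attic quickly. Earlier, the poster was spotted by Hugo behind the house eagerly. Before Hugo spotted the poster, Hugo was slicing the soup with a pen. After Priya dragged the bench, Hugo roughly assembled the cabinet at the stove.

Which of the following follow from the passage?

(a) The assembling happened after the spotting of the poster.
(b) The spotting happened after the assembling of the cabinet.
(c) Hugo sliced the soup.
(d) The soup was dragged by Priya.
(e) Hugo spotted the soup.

(a)

(a) Entailed — the narrative places the spotting before the assembling.
(b) Not entailed — the narrative places the spotting before the assembling, not after.
(c) Not entailed — 'was slicing' is progressive on an accomplishment; it does not entail the completed 'sliced'.
(d) Not entailed — Priya dragged the bench, not the soup; the soup belongs to the slicing event.
(e) Not entailed — Hugo spotted the poster, not the soup; the soup belongs to the slicing event.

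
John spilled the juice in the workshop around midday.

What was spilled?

'the juice' marks the patient of the spilling event.

the juice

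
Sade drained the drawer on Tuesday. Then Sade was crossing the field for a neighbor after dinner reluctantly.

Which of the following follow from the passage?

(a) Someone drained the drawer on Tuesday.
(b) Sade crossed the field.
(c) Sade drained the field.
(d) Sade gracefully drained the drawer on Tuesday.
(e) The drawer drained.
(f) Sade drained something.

(a) Entailed — every conjunct here is already in the original draining event.
(b) Not entailed — 'was crossing' is progressive on an accomplishment; it does not entail the completed 'crossed'.
(c) Not entailed — Sade drained the drawer, not the field; the field belongs to the crossing event.
(d) Not entailed — 'gracefully' adds information not in the original event.
(e) Entailed — 'Sade drained the drawer' is causative; it entails the inchoative 'the drawer drained'.
(f) Entailed — dropping 'on Tuesday' and generalizing the patient leaves a sub-description the original still satisfies.

(a), (e), (f)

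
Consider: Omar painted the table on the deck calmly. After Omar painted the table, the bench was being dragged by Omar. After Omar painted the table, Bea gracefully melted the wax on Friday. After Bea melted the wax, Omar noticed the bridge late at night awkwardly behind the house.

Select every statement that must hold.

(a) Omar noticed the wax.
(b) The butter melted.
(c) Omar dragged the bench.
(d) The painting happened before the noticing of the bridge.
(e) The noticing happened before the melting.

(c), (d)

(a) Not entailed — Omar noticed the bridge, not the wax; the wax belongs to the melting event.
(b) Not entailed — the wax is what melted, not the butter.
(c) Entailed — 'drag' is an activity; 'was dragging' entails that some dragging happened, so 'dragged' holds.
(d) Entailed — the narrative places the painting before the noticing.
(e) Not entailed — the narrative places the melting before the noticing, not after.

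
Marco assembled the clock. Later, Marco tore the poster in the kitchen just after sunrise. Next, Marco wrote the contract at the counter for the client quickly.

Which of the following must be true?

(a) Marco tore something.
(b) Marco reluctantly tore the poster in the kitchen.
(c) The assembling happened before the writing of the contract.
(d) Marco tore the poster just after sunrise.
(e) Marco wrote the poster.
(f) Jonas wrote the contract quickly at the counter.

(a), (c), (d)

(a) Entailed — every conjunct here is already in the original tearing event.
(b) Not entailed — 'reluctantly' adds information not in the original event.
(c) Entailed — the narrative places the assembling before the writing.
(d) Entailed — every conjunct here is already in the original tearing event.
(e) Not entailed — Marco wrote the contract, not the poster; the poster belongs to the tearing event.
(f) Not entailed — the passage has Marco writing the contract, not Jonas.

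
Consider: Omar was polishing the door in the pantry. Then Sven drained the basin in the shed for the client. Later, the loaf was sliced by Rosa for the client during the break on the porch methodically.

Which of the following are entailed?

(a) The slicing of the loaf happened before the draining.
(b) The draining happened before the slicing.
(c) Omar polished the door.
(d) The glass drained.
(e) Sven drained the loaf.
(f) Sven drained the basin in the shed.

(b), (c), (f)

(a) Not entailed — the narrative places the draining before the slicing, not after.
(b) Entailed — the narrative places the draining before the slicing.
(c) Entailed — 'polish' is an activity; 'was polishing' entails that some polishing happened, so 'polished' holds.
(d) Not entailed — the basin is what drained, not the glass.
(e) Not entailed — Sven drained the basin, not the loaf; the loaf belongs to the slicing event.
(f) Entailed — every conjunct here is already in the original draining event.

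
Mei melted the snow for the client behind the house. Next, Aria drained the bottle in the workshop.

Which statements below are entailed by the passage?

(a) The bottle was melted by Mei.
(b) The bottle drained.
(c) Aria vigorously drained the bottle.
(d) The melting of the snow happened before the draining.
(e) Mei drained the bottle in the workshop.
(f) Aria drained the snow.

(a) Not entailed — Mei melted the snow, not the bottle; the bottle belongs to the draining event.
(b) Entailed — 'Aria drained the bottle' is causative; it entails the inchoative 'the bottle drained'.
(c) Not entailed — 'vigorously' adds information not in the original event.
(d) Entailed — the narrative places the melting before the draining.
(e) Not entailed — the passage has Aria draining the bottle, not Mei.
(f) Not entailed — Aria drained the bottle, not the snow; the snow belongs to the melting event.

(b), (d)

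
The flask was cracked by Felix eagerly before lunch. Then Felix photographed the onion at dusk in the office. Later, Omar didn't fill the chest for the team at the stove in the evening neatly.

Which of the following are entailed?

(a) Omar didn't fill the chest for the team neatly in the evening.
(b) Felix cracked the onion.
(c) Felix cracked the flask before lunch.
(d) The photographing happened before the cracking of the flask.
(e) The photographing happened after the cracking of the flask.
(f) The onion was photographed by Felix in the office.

(a) Not entailed — dropping 'at the stove' under negation is not valid — the original leaves open that Omar filled the chest some other way.
(b) Not entailed — Felix cracked the flask, not the onion; the onion belongs to the photographing event.
(c) Entailed — dropping 'eagerly' leaves a sub-description the original still satisfies.
(d) Not entailed — the narrative places the cracking before the photographing, not after.
(e) Entailed — the narrative places the cracking before the photographing.
(f) Entailed — this follows by dropping conjuncts from the photographing event's description.

(c), (e), (f)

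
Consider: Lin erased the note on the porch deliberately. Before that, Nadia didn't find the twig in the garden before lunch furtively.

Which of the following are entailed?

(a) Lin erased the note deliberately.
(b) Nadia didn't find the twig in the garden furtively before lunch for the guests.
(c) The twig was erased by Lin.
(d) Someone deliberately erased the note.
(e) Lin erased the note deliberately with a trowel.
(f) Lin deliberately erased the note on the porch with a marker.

(a) Entailed — dropping 'on the porch' leaves a sub-description the original still satisfies.
(b) Entailed — under negation, adding a further restriction is entailed: if no such finding event occurred, none occurred for the guests either.
(c) Not entailed — Lin erased the note, not the twig; the twig belongs to the finding event.
(d) Entailed — every conjunct here is already in the original erasing event.
(e) Not entailed — 'with a trowel' adds information not in the original event.
(f) Not entailed — 'with a marker' adds information not in the original event.

(a), (b), (d)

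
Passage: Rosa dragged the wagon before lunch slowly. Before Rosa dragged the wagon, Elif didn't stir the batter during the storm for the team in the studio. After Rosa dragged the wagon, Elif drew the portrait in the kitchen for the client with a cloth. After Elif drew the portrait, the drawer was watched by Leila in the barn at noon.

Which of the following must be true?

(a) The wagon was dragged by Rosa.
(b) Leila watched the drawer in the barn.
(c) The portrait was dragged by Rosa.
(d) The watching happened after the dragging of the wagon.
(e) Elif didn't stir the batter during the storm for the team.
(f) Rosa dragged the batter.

(a), (b), (d)

(a) Entailed — the original entails any weakening of itself; this just drops 'before lunch', 'slowly'.
(b) Entailed — this follows by dropping conjuncts from the watching event's description.
(c) Not entailed — Rosa dragged the wagon, not the portrait; the portrait belongs to the drawing event.
(d) Entailed — the narrative places the dragging before the watching.
(e) Not entailed — dropping 'in the studio' under negation is not valid — the original leaves open that Elif stirred the batter some other way.
(f) Not entailed — Rosa dragged the wagon, not the batter; the batter belongs to the stirring event.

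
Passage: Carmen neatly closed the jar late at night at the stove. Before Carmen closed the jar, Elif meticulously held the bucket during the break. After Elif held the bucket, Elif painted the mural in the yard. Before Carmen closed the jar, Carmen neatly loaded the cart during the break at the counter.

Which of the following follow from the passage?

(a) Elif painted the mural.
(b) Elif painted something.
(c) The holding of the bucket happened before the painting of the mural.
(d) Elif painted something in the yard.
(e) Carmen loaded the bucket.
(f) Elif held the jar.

(a) Entailed — every conjunct here is already in the original painting event.
(b) Entailed — this follows by dropping conjuncts from the painting event's description.
(c) Entailed — the narrative places the holding before the painting.
(d) Entailed — generalizing the patient leaves a sub-description the original still satisfies.
(e) Not entailed — Carmen loaded the cart, not the bucket; the bucket belongs to the holding event.
(f) Not entailed — Elif held the bucket, not the jar; the jar belongs to the closing event.

(a), (b), (c), (d)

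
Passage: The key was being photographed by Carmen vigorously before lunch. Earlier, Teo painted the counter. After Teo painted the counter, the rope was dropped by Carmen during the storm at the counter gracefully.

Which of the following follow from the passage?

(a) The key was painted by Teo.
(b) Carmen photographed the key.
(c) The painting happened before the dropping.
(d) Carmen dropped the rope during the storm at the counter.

(c), (d)

(a) Not entailed — Teo painted the counter, not the key; the key belongs to the photographing event.
(b) Not entailed — 'was photographing' is progressive on an accomplishment; it does not entail the completed 'photographed'.
(c) Entailed — the narrative places the painting before the dropping.
(d) Entailed — every conjunct here is already in the original dropping event.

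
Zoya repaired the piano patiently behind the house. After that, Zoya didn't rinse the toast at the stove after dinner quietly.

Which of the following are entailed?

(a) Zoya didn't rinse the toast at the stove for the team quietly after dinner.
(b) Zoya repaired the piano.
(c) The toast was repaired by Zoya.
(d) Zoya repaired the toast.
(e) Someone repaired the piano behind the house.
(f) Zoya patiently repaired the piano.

(a), (b), (e), (f)

(a) Entailed — under negation, adding a further restriction is entailed: if no such rinsing event occurred, none occurred for the team either.
(b) Entailed — every conjunct here is already in the original repairing event.
(c) Not entailed — Zoya repaired the piano, not the toast; the toast belongs to the rinsing event.
(d) Not entailed — Zoya repaired the piano, not the toast; the toast belongs to the rinsing event.
(e) Entailed — dropping 'patiently' and generalizing the agent leaves a sub-description the original still satisfies.
(f) Entailed — the original entails any weakening of itself; this just drops 'behind the house'.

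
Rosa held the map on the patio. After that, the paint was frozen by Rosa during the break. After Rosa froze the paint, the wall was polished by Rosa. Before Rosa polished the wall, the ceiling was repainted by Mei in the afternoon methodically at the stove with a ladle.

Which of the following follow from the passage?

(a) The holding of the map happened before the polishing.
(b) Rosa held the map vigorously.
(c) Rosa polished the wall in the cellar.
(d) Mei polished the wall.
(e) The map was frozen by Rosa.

(a) Entailed — the narrative places the holding before the polishing.
(b) Not entailed — 'vigorously' adds information not in the original event.
(c) Not entailed — 'in the cellar' adds information not in the original event.
(d) Not entailed — the passage has Rosa polishing the wall, not Mei.
(e) Not entailed — Rosa froze the paint, not the map; the map belongs to the holding event.

(a)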